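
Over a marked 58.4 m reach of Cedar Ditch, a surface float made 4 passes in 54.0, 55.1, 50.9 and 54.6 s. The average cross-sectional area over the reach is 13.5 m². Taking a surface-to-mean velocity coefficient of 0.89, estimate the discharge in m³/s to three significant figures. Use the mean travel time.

t̄ = (54.0 + 55.1 + 50.9 + 54.6) / 4 = 53.65 s
v_surface = L / t̄ = 58.4 / 53.65 = 1.089 m/s
v_mean = 0.89 × 1.089 = 0.9688 m/s
Q = A × v_mean = 13.5 × 0.9688 = 13.08 m³/s

13.1 m³/s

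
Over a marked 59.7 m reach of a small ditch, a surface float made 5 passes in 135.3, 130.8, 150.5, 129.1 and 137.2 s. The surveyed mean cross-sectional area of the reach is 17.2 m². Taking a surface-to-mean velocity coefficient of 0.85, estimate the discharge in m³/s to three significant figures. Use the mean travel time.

t̄ = (135.3 + 130.8 + 150.5 + 129.1 + 137.2) / 5 = 136.58 s
v_surface = L / t̄ = 59.7 / 136.58 = 0.4371 m/s
v_mean = 0.85 × 0.4371 = 0.3715 m/s
Q = A × v_mean = 17.2 × 0.3715 = 6.390 m³/s

6.39 m³/s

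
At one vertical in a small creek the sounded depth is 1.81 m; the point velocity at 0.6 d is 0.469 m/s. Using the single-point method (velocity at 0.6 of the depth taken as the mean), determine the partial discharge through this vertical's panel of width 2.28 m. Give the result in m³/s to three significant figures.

v̄ = v₀.₆ = 0.469 m/s
q = v̄ × d × w = 0.4690 × 1.81 × 2.28 = 1.935 m³/s

1.94 m³/s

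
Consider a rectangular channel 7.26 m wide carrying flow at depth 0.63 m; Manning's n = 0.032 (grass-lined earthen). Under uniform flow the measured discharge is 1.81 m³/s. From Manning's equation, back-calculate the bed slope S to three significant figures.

0.000368

A = b·y = 7.26 × 0.63 = 4.574 m²
P = b + 2y = 7.26 + 2×0.63 = 8.520 m
R = A/P = 4.574/8.520 = 0.5368 m
S = (Q·n / (1·A·R^(2/3)))² = (1.81×0.032 / (1×4.574×0.6605))² = 0.0003676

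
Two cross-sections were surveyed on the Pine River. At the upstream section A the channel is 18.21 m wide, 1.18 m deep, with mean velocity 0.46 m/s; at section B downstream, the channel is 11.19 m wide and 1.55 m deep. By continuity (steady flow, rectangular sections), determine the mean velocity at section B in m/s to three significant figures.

0.570 m/s

Q = A₁V₁ = (18.21×1.18) × 0.46 = 9.884 m³/s
A₂ = 11.19 × 1.55 = 17.34 m²
V₂ = Q/A₂ = 9.884/17.34 = 0.5699 m/s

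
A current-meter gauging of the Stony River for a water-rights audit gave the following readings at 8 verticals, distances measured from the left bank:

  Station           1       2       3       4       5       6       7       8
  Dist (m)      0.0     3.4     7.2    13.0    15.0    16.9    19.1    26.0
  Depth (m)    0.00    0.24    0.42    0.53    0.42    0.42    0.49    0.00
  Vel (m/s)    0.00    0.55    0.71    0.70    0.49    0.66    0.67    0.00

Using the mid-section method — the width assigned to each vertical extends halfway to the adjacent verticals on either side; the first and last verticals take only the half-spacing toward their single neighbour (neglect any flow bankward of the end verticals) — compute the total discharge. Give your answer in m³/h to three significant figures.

w_2 = (7.2 − 0.0)/2 = 3.6 m; q_2 = 0.55 × 0.24 × 3.6 = 0.4752 m³/s
w_3 = (13.0 − 3.4)/2 = 4.8 m; q_3 = 0.71 × 0.42 × 4.8 = 1.431 m³/s
w_4 = (15.0 − 7.2)/2 = 3.9 m; q_4 = 0.70 × 0.53 × 3.9 = 1.447 m³/s
w_5 = (16.9 − 13.0)/2 = 1.95 m; q_5 = 0.49 × 0.42 × 1.95 = 0.4013 m³/s
w_6 = (19.1 − 15.0)/2 = 2.05 m; q_6 = 0.66 × 0.42 × 2.05 = 0.5683 m³/s
w_7 = (26.0 − 16.9)/2 = 4.55 m; q_7 = 0.67 × 0.49 × 4.55 = 1.494 m³/s
Stations 1, 8 contribute zero (depth or velocity is 0).
Q = Σ qᵢ = 5.817 m³/s
= 5.817 × 3600 = 20940 m³/h

20900 m³/h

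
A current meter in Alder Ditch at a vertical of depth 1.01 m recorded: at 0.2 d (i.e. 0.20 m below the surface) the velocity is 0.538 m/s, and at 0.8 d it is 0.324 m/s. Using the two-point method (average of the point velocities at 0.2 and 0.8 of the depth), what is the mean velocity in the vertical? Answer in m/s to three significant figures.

v̄ = (0.538 + 0.324) / 2 = 0.4310 m/s

0.431 m/s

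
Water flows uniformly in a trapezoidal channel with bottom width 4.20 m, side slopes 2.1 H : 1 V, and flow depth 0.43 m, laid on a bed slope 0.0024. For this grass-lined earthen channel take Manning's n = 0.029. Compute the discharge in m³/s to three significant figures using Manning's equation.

A = (b + z·y)·y = (4.20 + 2.1×0.43)×0.43 = 2.194 m²
P = b + 2y√(1+z²) = 4.20 + 2×0.43×√(1+2.1²) = 6.200 m
R = A/P = 2.194/6.200 = 0.3539 m
Q = (1/n)·A·R^(2/3)·S^(1/2) = (1/0.029) × 2.194 × 0.3539^(2/3) × 0.0024^(1/2) = 1.855 m³/s

1.85 m³/s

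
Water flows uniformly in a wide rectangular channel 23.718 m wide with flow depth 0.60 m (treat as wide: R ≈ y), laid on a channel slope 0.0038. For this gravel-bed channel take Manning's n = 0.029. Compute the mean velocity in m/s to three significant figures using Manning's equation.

A = b·y = 23.718 × 0.60 = 14.23 m²
Wide channel: R ≈ y = 0.60 m
Q = (1/n)·A·R^(2/3)·S^(1/2) = (1/0.029) × 14.23 × 0.6000^(2/3) × 0.0038^(1/2) = 21.52 m³/s
V = Q/A = 21.52/14.23 = 1.512 m/s

1.51 m/s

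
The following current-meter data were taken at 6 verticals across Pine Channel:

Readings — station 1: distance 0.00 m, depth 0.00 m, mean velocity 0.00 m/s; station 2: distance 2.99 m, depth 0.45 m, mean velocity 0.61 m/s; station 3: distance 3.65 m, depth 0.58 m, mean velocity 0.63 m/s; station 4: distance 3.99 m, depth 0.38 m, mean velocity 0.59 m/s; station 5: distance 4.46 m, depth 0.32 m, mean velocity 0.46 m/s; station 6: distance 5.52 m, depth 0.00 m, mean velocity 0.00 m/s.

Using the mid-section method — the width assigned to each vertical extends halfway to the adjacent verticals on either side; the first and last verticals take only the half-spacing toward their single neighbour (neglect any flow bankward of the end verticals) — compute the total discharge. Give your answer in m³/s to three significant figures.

w_2 = (3.65 − 0.00)/2 = 1.825 m; q_2 = 0.61 × 0.45 × 1.825 = 0.5010 m³/s
w_3 = (3.99 − 2.99)/2 = 0.5 m; q_3 = 0.63 × 0.58 × 0.5 = 0.1827 m³/s
w_4 = (4.46 − 3.65)/2 = 0.405 m; q_4 = 0.59 × 0.38 × 0.405 = 0.09080 m³/s
w_5 = (5.52 − 3.99)/2 = 0.765 m; q_5 = 0.46 × 0.32 × 0.765 = 0.1126 m³/s
Stations 1, 6 contribute zero (depth or velocity is 0).
Q = Σ qᵢ = 0.8871 m³/s

0.887 m³/s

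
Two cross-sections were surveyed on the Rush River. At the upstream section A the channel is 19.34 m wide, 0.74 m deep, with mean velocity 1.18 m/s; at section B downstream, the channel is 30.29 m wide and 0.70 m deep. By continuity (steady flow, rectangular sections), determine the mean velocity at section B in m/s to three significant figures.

Q = A₁V₁ = (19.34×0.74) × 1.18 = 16.89 m³/s
A₂ = 30.29 × 0.70 = 21.20 m²
V₂ = Q/A₂ = 16.89/21.20 = 0.7965 m/s

0.796 m/s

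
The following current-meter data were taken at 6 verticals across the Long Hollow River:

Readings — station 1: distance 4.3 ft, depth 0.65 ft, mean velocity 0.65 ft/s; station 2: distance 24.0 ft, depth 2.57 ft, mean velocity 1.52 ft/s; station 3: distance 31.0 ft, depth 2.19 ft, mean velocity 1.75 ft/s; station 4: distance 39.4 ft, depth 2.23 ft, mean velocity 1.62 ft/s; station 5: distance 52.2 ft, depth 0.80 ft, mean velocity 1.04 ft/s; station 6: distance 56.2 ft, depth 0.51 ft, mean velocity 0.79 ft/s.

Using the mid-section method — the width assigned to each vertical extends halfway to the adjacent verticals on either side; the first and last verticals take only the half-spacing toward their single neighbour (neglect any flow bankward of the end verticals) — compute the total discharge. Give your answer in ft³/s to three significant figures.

w_1 = (24.0 − 4.3)/2 = 9.85 ft; q_1 = 0.65 × 0.65 × 9.85 = 4.162 ft³/s
w_2 = (31.0 − 4.3)/2 = 13.35 ft; q_2 = 1.52 × 2.57 × 13.35 = 52.15 ft³/s
w_3 = (39.4 − 24.0)/2 = 7.7 ft; q_3 = 1.75 × 2.19 × 7.7 = 29.51 ft³/s
w_4 = (52.2 − 31.0)/2 = 10.6 ft; q_4 = 1.62 × 2.23 × 10.6 = 38.29 ft³/s
w_5 = (56.2 − 39.4)/2 = 8.4 ft; q_5 = 1.04 × 0.80 × 8.4 = 6.989 ft³/s
w_6 = (56.2 − 52.2)/2 = 2 ft; q_6 = 0.79 × 0.51 × 2 = 0.8058 ft³/s
Q = Σ qᵢ = 131.9 ft³/s

132 ft³/s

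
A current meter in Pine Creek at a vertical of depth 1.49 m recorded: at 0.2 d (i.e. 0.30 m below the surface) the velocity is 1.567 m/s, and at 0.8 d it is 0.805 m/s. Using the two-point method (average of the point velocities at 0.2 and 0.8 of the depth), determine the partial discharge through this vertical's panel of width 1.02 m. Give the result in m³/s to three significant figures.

1.80 m³/s

v̄ = (1.567 + 0.805) / 2 = 1.186 m/s
q = v̄ × d × w = 1.186 × 1.49 × 1.02 = 1.802 m³/s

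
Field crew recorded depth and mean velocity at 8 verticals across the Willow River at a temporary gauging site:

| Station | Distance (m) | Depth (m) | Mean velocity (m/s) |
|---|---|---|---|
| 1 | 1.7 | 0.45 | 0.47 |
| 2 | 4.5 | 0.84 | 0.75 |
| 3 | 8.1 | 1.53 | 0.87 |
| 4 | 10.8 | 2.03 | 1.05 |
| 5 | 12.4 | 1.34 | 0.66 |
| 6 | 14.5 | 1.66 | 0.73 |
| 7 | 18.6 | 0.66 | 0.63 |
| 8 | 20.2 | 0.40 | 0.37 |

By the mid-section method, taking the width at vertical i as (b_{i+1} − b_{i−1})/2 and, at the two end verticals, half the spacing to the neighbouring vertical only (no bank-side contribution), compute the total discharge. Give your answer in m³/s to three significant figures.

w_1 = (4.5 − 1.7)/2 = 1.4 m; q_1 = 0.47 × 0.45 × 1.4 = 0.2961 m³/s
w_2 = (8.1 − 1.7)/2 = 3.2 m; q_2 = 0.75 × 0.84 × 3.2 = 2.016 m³/s
w_3 = (10.8 − 4.5)/2 = 3.15 m; q_3 = 0.87 × 1.53 × 3.15 = 4.193 m³/s
w_4 = (12.4 − 8.1)/2 = 2.15 m; q_4 = 1.05 × 2.03 × 2.15 = 4.583 m³/s
w_5 = (14.5 − 10.8)/2 = 1.85 m; q_5 = 0.66 × 1.34 × 1.85 = 1.636 m³/s
w_6 = (18.6 − 12.4)/2 = 3.1 m; q_6 = 0.73 × 1.66 × 3.1 = 3.757 m³/s
w_7 = (20.2 − 14.5)/2 = 2.85 m; q_7 = 0.63 × 0.66 × 2.85 = 1.185 m³/s
w_8 = (20.2 − 18.6)/2 = 0.8 m; q_8 = 0.37 × 0.40 × 0.8 = 0.1184 m³/s
Q = Σ qᵢ = 17.78 m³/s

17.8 m³/s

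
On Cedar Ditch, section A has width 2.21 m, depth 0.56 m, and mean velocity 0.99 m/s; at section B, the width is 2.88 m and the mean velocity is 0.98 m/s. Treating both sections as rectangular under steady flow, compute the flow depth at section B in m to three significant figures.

0.434 m

Q = A₁V₁ = (2.21×0.56) × 0.99 = 1.225 m³/s
d₂ = Q/(b₂ V₂) = 1.225/(2.88×0.98) = 0.4341 m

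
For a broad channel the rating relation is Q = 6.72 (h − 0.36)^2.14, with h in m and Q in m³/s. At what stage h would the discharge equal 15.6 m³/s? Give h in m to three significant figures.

1.84 m

h − h₀ = (Q/C)^(1/b) = (15.6/6.72)^(1/2.14) = 1.482 m
h = 0.36 + 1.482 = 1.842 m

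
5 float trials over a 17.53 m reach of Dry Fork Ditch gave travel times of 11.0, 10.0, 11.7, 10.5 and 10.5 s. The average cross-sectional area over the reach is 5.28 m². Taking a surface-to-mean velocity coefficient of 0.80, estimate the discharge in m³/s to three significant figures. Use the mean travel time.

t̄ = (11.0 + 10.0 + 11.7 + 10.5 + 10.5) / 5 = 10.74 s
v_surface = L / t̄ = 17.53 / 10.74 = 1.632 m/s
v_mean = 0.80 × 1.632 = 1.306 m/s
Q = A × v_mean = 5.28 × 1.306 = 6.894 m³/s

6.89 m³/s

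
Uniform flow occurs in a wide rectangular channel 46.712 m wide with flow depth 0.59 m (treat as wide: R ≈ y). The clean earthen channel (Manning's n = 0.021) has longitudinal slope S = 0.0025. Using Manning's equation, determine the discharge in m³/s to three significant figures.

46.2 m³/s

A = b·y = 46.712 × 0.59 = 27.56 m²
Wide channel: R ≈ y = 0.59 m
Q = (1/n)·A·R^(2/3)·S^(1/2) = (1/0.021) × 27.56 × 0.5900^(2/3) × 0.0025^(1/2) = 46.16 m³/s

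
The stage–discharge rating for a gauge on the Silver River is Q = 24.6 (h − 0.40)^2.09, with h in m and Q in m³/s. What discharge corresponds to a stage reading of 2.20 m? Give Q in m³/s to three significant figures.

84.0 m³/s

Q = 24.6 × (2.20 − 0.40)^2.09 = 24.6 × 1.8^2.09 = 84.03 m³/s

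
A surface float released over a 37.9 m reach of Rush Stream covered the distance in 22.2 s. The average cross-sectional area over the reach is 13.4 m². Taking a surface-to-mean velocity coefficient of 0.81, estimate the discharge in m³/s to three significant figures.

v_surface = L / t̄ = 37.9 / 22.2 = 1.707 m/s
v_mean = 0.81 × 1.707 = 1.383 m/s
Q = A × v_mean = 13.4 × 1.383 = 18.53 m³/s

18.5 m³/s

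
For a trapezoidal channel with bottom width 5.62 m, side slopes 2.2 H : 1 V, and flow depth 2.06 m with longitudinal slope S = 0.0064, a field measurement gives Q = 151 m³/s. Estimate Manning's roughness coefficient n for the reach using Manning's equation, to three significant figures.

A = (b + z·y)·y = (5.62 + 2.2×2.06)×2.06 = 20.91 m²
P = b + 2y√(1+z²) = 5.62 + 2×2.06×√(1+2.2²) = 15.58 m
R = A/P = 20.91/15.58 = 1.343 m
n = (1/Q)·A·R^(2/3)·S^(1/2) = (1/151) × 20.91 × 1.217 × 0.08000 = 0.01348

0.0135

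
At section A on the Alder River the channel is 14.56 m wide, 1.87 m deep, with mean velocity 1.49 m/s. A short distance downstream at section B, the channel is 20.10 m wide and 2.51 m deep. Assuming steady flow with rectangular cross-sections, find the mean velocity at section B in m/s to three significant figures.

Q = A₁V₁ = (14.56×1.87) × 1.49 = 40.57 m³/s
A₂ = 20.10 × 2.51 = 50.45 m²
V₂ = Q/A₂ = 40.57/50.45 = 0.8041 m/s

0.804 m/s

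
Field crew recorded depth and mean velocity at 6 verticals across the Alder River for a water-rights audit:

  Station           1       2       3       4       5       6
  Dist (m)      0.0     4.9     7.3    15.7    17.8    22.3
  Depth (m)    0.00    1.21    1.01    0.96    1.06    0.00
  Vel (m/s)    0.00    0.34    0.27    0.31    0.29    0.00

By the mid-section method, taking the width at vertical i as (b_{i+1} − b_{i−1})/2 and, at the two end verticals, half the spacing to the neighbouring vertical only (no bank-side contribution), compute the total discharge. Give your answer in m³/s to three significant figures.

w_2 = (7.3 − 0.0)/2 = 3.65 m; q_2 = 0.34 × 1.21 × 3.65 = 1.502 m³/s
w_3 = (15.7 − 4.9)/2 = 5.4 m; q_3 = 0.27 × 1.01 × 5.4 = 1.473 m³/s
w_4 = (17.8 − 7.3)/2 = 5.25 m; q_4 = 0.31 × 0.96 × 5.25 = 1.562 m³/s
w_5 = (22.3 − 15.7)/2 = 3.3 m; q_5 = 0.29 × 1.06 × 3.3 = 1.014 m³/s
Stations 1, 6 contribute zero (depth or velocity is 0).
Q = Σ qᵢ = 5.551 m³/s

5.55 m³/s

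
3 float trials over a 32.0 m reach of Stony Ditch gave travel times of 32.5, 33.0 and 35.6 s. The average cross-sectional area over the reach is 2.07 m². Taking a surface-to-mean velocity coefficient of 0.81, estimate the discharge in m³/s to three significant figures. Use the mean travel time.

1.59 m³/s

t̄ = (32.5 + 33.0 + 35.6) / 3 = 33.7 s
v_surface = L / t̄ = 32.0 / 33.7 = 0.9496 m/s
v_mean = 0.81 × 0.9496 = 0.7691 m/s
Q = A × v_mean = 2.07 × 0.7691 = 1.592 m³/s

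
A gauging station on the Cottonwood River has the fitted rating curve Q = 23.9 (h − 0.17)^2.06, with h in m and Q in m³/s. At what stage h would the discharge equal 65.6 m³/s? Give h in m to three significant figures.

1.80 m

h − h₀ = (Q/C)^(1/b) = (65.6/23.9)^(1/2.06) = 1.633 m
h = 0.17 + 1.633 = 1.803 m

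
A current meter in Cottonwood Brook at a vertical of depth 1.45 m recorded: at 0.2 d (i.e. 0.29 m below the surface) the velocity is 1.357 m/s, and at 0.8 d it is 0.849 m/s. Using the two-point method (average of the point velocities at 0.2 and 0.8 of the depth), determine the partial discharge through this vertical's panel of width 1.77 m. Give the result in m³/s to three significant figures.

v̄ = (1.357 + 0.849) / 2 = 1.103 m/s
q = v̄ × d × w = 1.103 × 1.45 × 1.77 = 2.831 m³/s

2.83 m³/s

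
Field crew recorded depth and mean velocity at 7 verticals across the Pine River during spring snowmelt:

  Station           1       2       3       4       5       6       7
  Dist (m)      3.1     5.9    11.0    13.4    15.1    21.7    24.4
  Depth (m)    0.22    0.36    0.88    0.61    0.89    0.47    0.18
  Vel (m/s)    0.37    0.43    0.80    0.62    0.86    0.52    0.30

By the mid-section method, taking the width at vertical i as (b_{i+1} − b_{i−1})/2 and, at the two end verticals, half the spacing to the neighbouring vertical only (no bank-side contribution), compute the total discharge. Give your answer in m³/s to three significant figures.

8.53 m³/s

w_1 = (5.9 − 3.1)/2 = 1.4 m; q_1 = 0.37 × 0.22 × 1.4 = 0.1140 m³/s
w_2 = (11.0 − 3.1)/2 = 3.95 m; q_2 = 0.43 × 0.36 × 3.95 = 0.6115 m³/s
w_3 = (13.4 − 5.9)/2 = 3.75 m; q_3 = 0.80 × 0.88 × 3.75 = 2.640 m³/s
w_4 = (15.1 − 11.0)/2 = 2.05 m; q_4 = 0.62 × 0.61 × 2.05 = 0.7753 m³/s
w_5 = (21.7 − 13.4)/2 = 4.15 m; q_5 = 0.86 × 0.89 × 4.15 = 3.176 m³/s
w_6 = (24.4 − 15.1)/2 = 4.65 m; q_6 = 0.52 × 0.47 × 4.65 = 1.136 m³/s
w_7 = (24.4 − 21.7)/2 = 1.35 m; q_7 = 0.30 × 0.18 × 1.35 = 0.07290 m³/s
Q = Σ qᵢ = 8.527 m³/s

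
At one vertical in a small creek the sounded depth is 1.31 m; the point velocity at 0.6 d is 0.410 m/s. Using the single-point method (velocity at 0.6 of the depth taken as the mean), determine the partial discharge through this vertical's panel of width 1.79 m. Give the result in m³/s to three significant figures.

v̄ = v₀.₆ = 0.410 m/s
q = v̄ × d × w = 0.4100 × 1.31 × 1.79 = 0.9614 m³/s

0.961 m³/s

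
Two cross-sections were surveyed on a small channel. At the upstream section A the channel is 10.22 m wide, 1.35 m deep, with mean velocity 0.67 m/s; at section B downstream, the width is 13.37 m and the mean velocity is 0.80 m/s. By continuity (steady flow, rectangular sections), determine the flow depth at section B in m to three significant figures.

Q = A₁V₁ = (10.22×1.35) × 0.67 = 9.244 m³/s
d₂ = Q/(b₂ V₂) = 9.244/(13.37×0.80) = 0.8642 m

0.864 m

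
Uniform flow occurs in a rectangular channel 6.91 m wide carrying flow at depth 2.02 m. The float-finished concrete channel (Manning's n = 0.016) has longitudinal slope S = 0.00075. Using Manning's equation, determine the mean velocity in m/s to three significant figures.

A = b·y = 6.91 × 2.02 = 13.96 m²
P = b + 2y = 6.91 + 2×2.02 = 10.95 m
R = A/P = 13.96/10.95 = 1.275 m
Q = (1/n)·A·R^(2/3)·S^(1/2) = (1/0.016) × 13.96 × 1.275^(2/3) × 0.00075^(1/2) = 28.09 m³/s
V = Q/A = 28.09/13.96 = 2.012 m/s

2.01 m/s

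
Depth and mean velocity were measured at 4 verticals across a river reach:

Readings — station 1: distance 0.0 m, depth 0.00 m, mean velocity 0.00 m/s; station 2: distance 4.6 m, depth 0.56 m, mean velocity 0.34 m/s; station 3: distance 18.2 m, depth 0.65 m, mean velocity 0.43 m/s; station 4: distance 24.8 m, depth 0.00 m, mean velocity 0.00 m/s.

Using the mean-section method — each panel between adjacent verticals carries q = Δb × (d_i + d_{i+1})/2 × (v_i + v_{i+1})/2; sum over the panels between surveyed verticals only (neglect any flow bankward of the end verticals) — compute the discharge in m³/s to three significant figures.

3.85 m³/s

Panel 1-2: Δb = 4.6 m, d̄ = (0.00+0.56)/2 = 0.28, v̄ = (0.00+0.34)/2 = 0.17 → q = 4.6×0.28×0.17 = 0.2190 m³/s
Panel 2-3: Δb = 13.6 m, d̄ = (0.56+0.65)/2 = 0.605, v̄ = (0.34+0.43)/2 = 0.385 → q = 13.6×0.605×0.385 = 3.168 m³/s
Panel 3-4: Δb = 6.6 m, d̄ = (0.65+0.00)/2 = 0.325, v̄ = (0.43+0.00)/2 = 0.215 → q = 6.6×0.325×0.215 = 0.4612 m³/s
Q = Σ q = 3.848 m³/s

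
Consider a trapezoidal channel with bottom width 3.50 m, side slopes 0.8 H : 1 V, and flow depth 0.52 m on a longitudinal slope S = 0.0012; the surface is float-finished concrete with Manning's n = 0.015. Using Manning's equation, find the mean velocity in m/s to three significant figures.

A = (b + z·y)·y = (3.50 + 0.8×0.52)×0.52 = 2.036 m²
P = b + 2y√(1+z²) = 3.50 + 2×0.52×√(1+0.8²) = 4.832 m
R = A/P = 2.036/4.832 = 0.4214 m
Q = (1/n)·A·R^(2/3)·S^(1/2) = (1/0.015) × 2.036 × 0.4214^(2/3) × 0.0012^(1/2) = 2.643 m³/s
V = Q/A = 2.643/2.036 = 1.298 m/s

1.30 m/s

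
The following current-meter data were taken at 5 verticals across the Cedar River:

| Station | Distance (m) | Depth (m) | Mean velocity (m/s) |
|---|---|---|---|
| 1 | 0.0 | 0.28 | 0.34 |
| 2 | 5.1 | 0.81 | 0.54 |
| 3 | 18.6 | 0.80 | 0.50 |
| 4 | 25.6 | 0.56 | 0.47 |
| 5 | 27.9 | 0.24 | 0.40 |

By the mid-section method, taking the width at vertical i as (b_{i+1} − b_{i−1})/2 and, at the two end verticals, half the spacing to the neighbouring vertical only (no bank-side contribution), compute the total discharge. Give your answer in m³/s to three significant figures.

w_1 = (5.1 − 0.0)/2 = 2.55 m; q_1 = 0.34 × 0.28 × 2.55 = 0.2428 m³/s
w_2 = (18.6 − 0.0)/2 = 9.3 m; q_2 = 0.54 × 0.81 × 9.3 = 4.068 m³/s
w_3 = (25.6 − 5.1)/2 = 10.25 m; q_3 = 0.50 × 0.80 × 10.25 = 4.100 m³/s
w_4 = (27.9 − 18.6)/2 = 4.65 m; q_4 = 0.47 × 0.56 × 4.65 = 1.224 m³/s
w_5 = (27.9 − 25.6)/2 = 1.15 m; q_5 = 0.40 × 0.24 × 1.15 = 0.1104 m³/s
Q = Σ qᵢ = 9.745 m³/s

9.74 m³/s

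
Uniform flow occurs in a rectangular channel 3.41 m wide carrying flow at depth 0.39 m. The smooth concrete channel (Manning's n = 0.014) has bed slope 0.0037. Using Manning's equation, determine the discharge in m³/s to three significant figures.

2.69 m³/s

A = b·y = 3.41 × 0.39 = 1.330 m²
P = b + 2y = 3.41 + 2×0.39 = 4.190 m
R = A/P = 1.330/4.190 = 0.3174 m
Q = (1/n)·A·R^(2/3)·S^(1/2) = (1/0.014) × 1.330 × 0.3174^(2/3) × 0.0037^(1/2) = 2.689 m³/s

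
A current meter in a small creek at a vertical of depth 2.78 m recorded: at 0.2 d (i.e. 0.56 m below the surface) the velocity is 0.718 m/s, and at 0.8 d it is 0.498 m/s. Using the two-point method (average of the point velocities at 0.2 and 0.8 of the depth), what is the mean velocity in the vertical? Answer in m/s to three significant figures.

0.608 m/s

v̄ = (0.718 + 0.498) / 2 = 0.6080 m/s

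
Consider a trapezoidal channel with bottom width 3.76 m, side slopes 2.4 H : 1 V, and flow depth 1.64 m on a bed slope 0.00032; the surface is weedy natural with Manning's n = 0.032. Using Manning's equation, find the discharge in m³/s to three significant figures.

7.18 m³/s

A = (b + z·y)·y = (3.76 + 2.4×1.64)×1.64 = 12.62 m²
P = b + 2y√(1+z²) = 3.76 + 2×1.64×√(1+2.4²) = 12.29 m
R = A/P = 12.62/12.29 = 1.027 m
Q = (1/n)·A·R^(2/3)·S^(1/2) = (1/0.032) × 12.62 × 1.027^(2/3) × 0.00032^(1/2) = 7.183 m³/s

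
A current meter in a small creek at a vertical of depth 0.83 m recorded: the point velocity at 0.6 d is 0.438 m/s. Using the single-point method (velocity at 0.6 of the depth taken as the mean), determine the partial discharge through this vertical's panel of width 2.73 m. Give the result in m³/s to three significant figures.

v̄ = v₀.₆ = 0.438 m/s
q = v̄ × d × w = 0.4380 × 0.83 × 2.73 = 0.9925 m³/s

0.992 m³/s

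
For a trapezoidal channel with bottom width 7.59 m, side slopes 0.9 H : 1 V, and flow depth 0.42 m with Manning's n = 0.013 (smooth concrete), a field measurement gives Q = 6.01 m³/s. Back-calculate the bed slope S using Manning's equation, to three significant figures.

0.00195

A = (b + z·y)·y = (7.59 + 0.9×0.42)×0.42 = 3.347 m²
P = b + 2y√(1+z²) = 7.59 + 2×0.42×√(1+0.9²) = 8.720 m
R = A/P = 3.347/8.720 = 0.3838 m
S = (Q·n / (1·A·R^(2/3)))² = (6.01×0.013 / (1×3.347×0.5281))² = 0.001954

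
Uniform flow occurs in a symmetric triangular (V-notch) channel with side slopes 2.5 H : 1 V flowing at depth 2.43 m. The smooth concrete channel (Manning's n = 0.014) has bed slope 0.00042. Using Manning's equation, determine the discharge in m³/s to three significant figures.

23.4 m³/s

A = z·y² = 2.5×2.43² = 14.76 m²
P = 2y√(1+z²) = 2×2.43×√(1+2.5²) = 13.09 m
R = A/P = 14.76/13.09 = 1.128 m
Q = (1/n)·A·R^(2/3)·S^(1/2) = (1/0.014) × 14.76 × 1.128^(2/3) × 0.00042^(1/2) = 23.42 m³/s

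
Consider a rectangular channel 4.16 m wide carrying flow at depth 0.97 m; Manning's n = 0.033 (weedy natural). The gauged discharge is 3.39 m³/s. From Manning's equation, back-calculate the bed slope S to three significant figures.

0.00133

A = b·y = 4.16 × 0.97 = 4.035 m²
P = b + 2y = 4.16 + 2×0.97 = 6.100 m
R = A/P = 4.035/6.100 = 0.6615 m
S = (Q·n / (1·A·R^(2/3)))² = (3.39×0.033 / (1×4.035×0.7592))² = 0.001333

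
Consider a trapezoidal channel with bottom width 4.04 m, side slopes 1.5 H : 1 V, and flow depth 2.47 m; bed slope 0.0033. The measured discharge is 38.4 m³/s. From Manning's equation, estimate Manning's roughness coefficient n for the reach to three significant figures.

0.0371

A = (b + z·y)·y = (4.04 + 1.5×2.47)×2.47 = 19.13 m²
P = b + 2y√(1+z²) = 4.04 + 2×2.47×√(1+1.5²) = 12.95 m
R = A/P = 19.13/12.95 = 1.478 m
n = (1/Q)·A·R^(2/3)·S^(1/2) = (1/38.4) × 19.13 × 1.297 × 0.05745 = 0.03713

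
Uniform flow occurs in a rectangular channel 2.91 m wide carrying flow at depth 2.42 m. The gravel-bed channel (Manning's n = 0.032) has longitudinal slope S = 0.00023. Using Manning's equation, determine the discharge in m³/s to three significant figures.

A = b·y = 2.91 × 2.42 = 7.042 m²
P = b + 2y = 2.91 + 2×2.42 = 7.750 m
R = A/P = 7.042/7.750 = 0.9087 m
Q = (1/n)·A·R^(2/3)·S^(1/2) = (1/0.032) × 7.042 × 0.9087^(2/3) × 0.00023^(1/2) = 3.131 m³/s

3.13 m³/s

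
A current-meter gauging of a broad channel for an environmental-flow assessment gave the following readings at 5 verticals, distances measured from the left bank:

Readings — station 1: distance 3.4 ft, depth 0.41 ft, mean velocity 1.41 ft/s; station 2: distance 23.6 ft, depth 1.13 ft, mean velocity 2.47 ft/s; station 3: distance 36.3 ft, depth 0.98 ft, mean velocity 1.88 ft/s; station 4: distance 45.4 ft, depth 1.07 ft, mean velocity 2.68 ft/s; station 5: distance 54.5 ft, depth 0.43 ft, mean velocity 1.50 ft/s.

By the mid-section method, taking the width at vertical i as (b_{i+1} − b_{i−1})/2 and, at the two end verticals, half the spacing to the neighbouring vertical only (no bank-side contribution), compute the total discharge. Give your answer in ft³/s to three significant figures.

101 ft³/s

w_1 = (23.6 − 3.4)/2 = 10.1 ft; q_1 = 1.41 × 0.41 × 10.1 = 5.839 ft³/s
w_2 = (36.3 − 3.4)/2 = 16.45 ft; q_2 = 2.47 × 1.13 × 16.45 = 45.91 ft³/s
w_3 = (45.4 − 23.6)/2 = 10.9 ft; q_3 = 1.88 × 0.98 × 10.9 = 20.08 ft³/s
w_4 = (54.5 − 36.3)/2 = 9.1 ft; q_4 = 2.68 × 1.07 × 9.1 = 26.10 ft³/s
w_5 = (54.5 − 45.4)/2 = 4.55 ft; q_5 = 1.50 × 0.43 × 4.55 = 2.935 ft³/s
Q = Σ qᵢ = 100.9 ft³/s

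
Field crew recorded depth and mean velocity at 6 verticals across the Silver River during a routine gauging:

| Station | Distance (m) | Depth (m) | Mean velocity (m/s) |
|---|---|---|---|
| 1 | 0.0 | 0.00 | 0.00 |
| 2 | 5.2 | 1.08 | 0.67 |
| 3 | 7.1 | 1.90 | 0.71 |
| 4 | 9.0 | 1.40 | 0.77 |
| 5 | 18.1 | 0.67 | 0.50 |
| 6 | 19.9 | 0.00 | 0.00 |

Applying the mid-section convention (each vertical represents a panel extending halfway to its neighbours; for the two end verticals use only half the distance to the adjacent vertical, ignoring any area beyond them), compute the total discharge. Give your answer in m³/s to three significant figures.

12.9 m³/s

w_2 = (7.1 − 0.0)/2 = 3.55 m; q_2 = 0.67 × 1.08 × 3.55 = 2.569 m³/s
w_3 = (9.0 − 5.2)/2 = 1.9 m; q_3 = 0.71 × 1.90 × 1.9 = 2.563 m³/s
w_4 = (18.1 − 7.1)/2 = 5.5 m; q_4 = 0.77 × 1.40 × 5.5 = 5.929 m³/s
w_5 = (19.9 − 9.0)/2 = 5.45 m; q_5 = 0.50 × 0.67 × 5.45 = 1.826 m³/s
Stations 1, 6 contribute zero (depth or velocity is 0).
Q = Σ qᵢ = 12.89 m³/s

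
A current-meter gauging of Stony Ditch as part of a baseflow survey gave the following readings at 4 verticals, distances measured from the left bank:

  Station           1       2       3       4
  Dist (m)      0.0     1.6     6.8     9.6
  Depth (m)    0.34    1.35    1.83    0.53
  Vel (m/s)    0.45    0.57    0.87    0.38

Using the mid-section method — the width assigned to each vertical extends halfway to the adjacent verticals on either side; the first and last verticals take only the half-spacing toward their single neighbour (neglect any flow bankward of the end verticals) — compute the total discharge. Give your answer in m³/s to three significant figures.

w_1 = (1.6 − 0.0)/2 = 0.8 m; q_1 = 0.45 × 0.34 × 0.8 = 0.1224 m³/s
w_2 = (6.8 − 0.0)/2 = 3.4 m; q_2 = 0.57 × 1.35 × 3.4 = 2.616 m³/s
w_3 = (9.6 − 1.6)/2 = 4 m; q_3 = 0.87 × 1.83 × 4 = 6.368 m³/s
w_4 = (9.6 − 6.8)/2 = 1.4 m; q_4 = 0.38 × 0.53 × 1.4 = 0.2820 m³/s
Q = Σ qᵢ = 9.389 m³/s

9.39 m³/s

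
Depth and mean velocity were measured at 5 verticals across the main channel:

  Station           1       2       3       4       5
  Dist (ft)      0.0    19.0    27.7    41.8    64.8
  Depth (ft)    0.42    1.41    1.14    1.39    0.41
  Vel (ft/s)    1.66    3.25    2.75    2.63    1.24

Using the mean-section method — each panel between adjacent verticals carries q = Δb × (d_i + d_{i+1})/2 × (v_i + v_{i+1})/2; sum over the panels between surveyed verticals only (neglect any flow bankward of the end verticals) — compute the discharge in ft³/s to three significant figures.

Panel 1-2: Δb = 19 ft, d̄ = (0.42+1.41)/2 = 0.915, v̄ = (1.66+3.25)/2 = 2.455 → q = 19×0.915×2.455 = 42.68 ft³/s
Panel 2-3: Δb = 8.7 ft, d̄ = (1.41+1.14)/2 = 1.275, v̄ = (3.25+2.75)/2 = 3 → q = 8.7×1.275×3 = 33.28 ft³/s
Panel 3-4: Δb = 14.1 ft, d̄ = (1.14+1.39)/2 = 1.265, v̄ = (2.75+2.63)/2 = 2.69 → q = 14.1×1.265×2.69 = 47.98 ft³/s
Panel 4-5: Δb = 23 ft, d̄ = (1.39+0.41)/2 = 0.9, v̄ = (2.63+1.24)/2 = 1.935 → q = 23×0.9×1.935 = 40.05 ft³/s
Q = Σ q = 164.0 ft³/s

164 ft³/s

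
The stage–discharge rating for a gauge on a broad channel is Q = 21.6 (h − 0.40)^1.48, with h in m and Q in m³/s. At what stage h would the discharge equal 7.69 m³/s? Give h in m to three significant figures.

h − h₀ = (Q/C)^(1/b) = (7.69/21.6)^(1/1.48) = 0.4977 m
h = 0.40 + 0.4977 = 0.8977 m

0.898 m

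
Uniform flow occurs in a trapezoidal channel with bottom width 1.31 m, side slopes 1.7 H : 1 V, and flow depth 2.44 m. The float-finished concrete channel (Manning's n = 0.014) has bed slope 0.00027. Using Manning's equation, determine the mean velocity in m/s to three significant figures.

A = (b + z·y)·y = (1.31 + 1.7×2.44)×2.44 = 13.32 m²
P = b + 2y√(1+z²) = 1.31 + 2×2.44×√(1+1.7²) = 10.93 m
R = A/P = 13.32/10.93 = 1.218 m
Q = (1/n)·A·R^(2/3)·S^(1/2) = (1/0.014) × 13.32 × 1.218^(2/3) × 0.00027^(1/2) = 17.83 m³/s
V = Q/A = 17.83/13.32 = 1.339 m/s

1.34 m/s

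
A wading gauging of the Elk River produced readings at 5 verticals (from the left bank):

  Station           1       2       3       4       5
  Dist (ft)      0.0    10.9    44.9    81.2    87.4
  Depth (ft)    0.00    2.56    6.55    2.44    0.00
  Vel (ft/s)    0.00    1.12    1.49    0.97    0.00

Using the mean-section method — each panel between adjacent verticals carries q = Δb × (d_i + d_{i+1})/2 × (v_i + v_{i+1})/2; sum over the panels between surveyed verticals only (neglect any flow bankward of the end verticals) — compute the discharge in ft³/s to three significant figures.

Panel 1-2: Δb = 10.9 ft, d̄ = (0.00+2.56)/2 = 1.28, v̄ = (0.00+1.12)/2 = 0.56 → q = 10.9×1.28×0.56 = 7.813 ft³/s
Panel 2-3: Δb = 34 ft, d̄ = (2.56+6.55)/2 = 4.555, v̄ = (1.12+1.49)/2 = 1.305 → q = 34×4.555×1.305 = 202.1 ft³/s
Panel 3-4: Δb = 36.3 ft, d̄ = (6.55+2.44)/2 = 4.495, v̄ = (1.49+0.97)/2 = 1.23 → q = 36.3×4.495×1.23 = 200.7 ft³/s
Panel 4-5: Δb = 6.2 ft, d̄ = (2.44+0.00)/2 = 1.22, v̄ = (0.97+0.00)/2 = 0.485 → q = 6.2×1.22×0.485 = 3.669 ft³/s
Q = Σ q = 414.3 ft³/s

414 ft³/s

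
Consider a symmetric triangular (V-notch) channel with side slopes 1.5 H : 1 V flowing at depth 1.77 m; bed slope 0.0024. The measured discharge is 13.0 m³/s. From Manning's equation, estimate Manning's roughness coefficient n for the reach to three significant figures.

A = z·y² = 1.5×1.77² = 4.699 m²
P = 2y√(1+z²) = 2×1.77×√(1+1.5²) = 6.382 m
R = A/P = 4.699/6.382 = 0.7364 m
n = (1/Q)·A·R^(2/3)·S^(1/2) = (1/13.0) × 4.699 × 0.8154 × 0.04899 = 0.01444

0.0144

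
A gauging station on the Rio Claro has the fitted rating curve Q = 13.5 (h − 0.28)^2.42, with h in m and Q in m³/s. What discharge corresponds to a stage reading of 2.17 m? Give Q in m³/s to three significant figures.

Q = 13.5 × (2.17 − 0.28)^2.42 = 13.5 × 1.89^2.42 = 63.00 m³/s

63.0 m³/s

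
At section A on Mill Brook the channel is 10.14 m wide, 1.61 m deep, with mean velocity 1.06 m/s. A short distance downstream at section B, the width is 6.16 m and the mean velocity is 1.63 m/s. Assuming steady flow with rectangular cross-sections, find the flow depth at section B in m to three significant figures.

1.72 m

Q = A₁V₁ = (10.14×1.61) × 1.06 = 17.30 m³/s
d₂ = Q/(b₂ V₂) = 17.30/(6.16×1.63) = 1.723 m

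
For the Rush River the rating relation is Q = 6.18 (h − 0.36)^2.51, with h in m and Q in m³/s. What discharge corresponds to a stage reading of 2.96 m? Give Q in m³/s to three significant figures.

Q = 6.18 × (2.96 − 0.36)^2.51 = 6.18 × 2.6^2.51 = 68.01 m³/s

68.0 m³/s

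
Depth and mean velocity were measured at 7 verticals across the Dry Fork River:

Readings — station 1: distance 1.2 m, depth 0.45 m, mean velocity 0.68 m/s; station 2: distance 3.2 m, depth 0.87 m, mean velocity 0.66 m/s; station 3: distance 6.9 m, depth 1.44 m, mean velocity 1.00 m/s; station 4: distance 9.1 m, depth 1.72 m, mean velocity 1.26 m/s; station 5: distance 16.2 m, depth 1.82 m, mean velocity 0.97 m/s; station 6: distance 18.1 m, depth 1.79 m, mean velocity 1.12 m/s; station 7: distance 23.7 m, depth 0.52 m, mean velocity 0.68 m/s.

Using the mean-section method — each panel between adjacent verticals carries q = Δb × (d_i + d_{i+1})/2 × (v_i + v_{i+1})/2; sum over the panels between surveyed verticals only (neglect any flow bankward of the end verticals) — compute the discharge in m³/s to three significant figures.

Panel 1-2: Δb = 2 m, d̄ = (0.45+0.87)/2 = 0.66, v̄ = (0.68+0.66)/2 = 0.67 → q = 2×0.66×0.67 = 0.8844 m³/s
Panel 2-3: Δb = 3.7 m, d̄ = (0.87+1.44)/2 = 1.155, v̄ = (0.66+1.00)/2 = 0.83 → q = 3.7×1.155×0.83 = 3.547 m³/s
Panel 3-4: Δb = 2.2 m, d̄ = (1.44+1.72)/2 = 1.58, v̄ = (1.00+1.26)/2 = 1.13 → q = 2.2×1.58×1.13 = 3.928 m³/s
Panel 4-5: Δb = 7.1 m, d̄ = (1.72+1.82)/2 = 1.77, v̄ = (1.26+0.97)/2 = 1.115 → q = 7.1×1.77×1.115 = 14.01 m³/s
Panel 5-6: Δb = 1.9 m, d̄ = (1.82+1.79)/2 = 1.805, v̄ = (0.97+1.12)/2 = 1.045 → q = 1.9×1.805×1.045 = 3.584 m³/s
Panel 6-7: Δb = 5.6 m, d̄ = (1.79+0.52)/2 = 1.155, v̄ = (1.12+0.68)/2 = 0.9 → q = 5.6×1.155×0.9 = 5.821 m³/s
Q = Σ q = 31.78 m³/s

31.8 m³/s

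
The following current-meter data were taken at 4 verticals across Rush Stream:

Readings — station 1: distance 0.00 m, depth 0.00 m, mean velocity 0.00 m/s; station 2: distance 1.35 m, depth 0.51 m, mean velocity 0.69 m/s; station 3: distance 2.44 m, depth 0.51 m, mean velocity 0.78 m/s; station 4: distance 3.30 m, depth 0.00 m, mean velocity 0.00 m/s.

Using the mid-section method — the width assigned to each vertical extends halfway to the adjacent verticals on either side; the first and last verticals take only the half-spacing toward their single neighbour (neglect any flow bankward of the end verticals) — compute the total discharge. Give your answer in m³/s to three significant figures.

w_2 = (2.44 − 0.00)/2 = 1.22 m; q_2 = 0.69 × 0.51 × 1.22 = 0.4293 m³/s
w_3 = (3.30 − 1.35)/2 = 0.975 m; q_3 = 0.78 × 0.51 × 0.975 = 0.3879 m³/s
Stations 1, 4 contribute zero (depth or velocity is 0).
Q = Σ qᵢ = 0.8172 m³/s

0.817 m³/s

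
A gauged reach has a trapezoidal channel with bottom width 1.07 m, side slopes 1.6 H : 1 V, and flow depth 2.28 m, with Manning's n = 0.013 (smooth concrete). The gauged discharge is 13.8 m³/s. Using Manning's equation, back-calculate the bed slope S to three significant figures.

0.000241

A = (b + z·y)·y = (1.07 + 1.6×2.28)×2.28 = 10.76 m²
P = b + 2y√(1+z²) = 1.07 + 2×2.28×√(1+1.6²) = 9.674 m
R = A/P = 10.76/9.674 = 1.112 m
S = (Q·n / (1·A·R^(2/3)))² = (13.8×0.013 / (1×10.76×1.073))² = 0.0002414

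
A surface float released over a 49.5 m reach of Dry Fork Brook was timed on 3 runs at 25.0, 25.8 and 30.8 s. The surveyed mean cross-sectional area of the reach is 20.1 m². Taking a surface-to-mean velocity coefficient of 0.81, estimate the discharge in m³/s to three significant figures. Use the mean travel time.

29.6 m³/s

t̄ = (25.0 + 25.8 + 30.8) / 3 = 27.2 s
v_surface = L / t̄ = 49.5 / 27.2 = 1.820 m/s
v_mean = 0.81 × 1.820 = 1.474 m/s
Q = A × v_mean = 20.1 × 1.474 = 29.63 m³/s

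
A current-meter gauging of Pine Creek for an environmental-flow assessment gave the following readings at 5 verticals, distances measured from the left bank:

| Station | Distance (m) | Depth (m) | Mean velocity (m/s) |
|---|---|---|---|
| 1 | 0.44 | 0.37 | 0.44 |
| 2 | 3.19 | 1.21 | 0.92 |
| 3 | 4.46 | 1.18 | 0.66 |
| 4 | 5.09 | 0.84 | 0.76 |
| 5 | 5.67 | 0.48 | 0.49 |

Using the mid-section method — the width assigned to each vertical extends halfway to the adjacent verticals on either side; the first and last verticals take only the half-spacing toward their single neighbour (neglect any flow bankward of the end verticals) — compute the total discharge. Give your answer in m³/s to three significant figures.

w_1 = (3.19 − 0.44)/2 = 1.375 m; q_1 = 0.44 × 0.37 × 1.375 = 0.2239 m³/s
w_2 = (4.46 − 0.44)/2 = 2.01 m; q_2 = 0.92 × 1.21 × 2.01 = 2.238 m³/s
w_3 = (5.09 − 3.19)/2 = 0.95 m; q_3 = 0.66 × 1.18 × 0.95 = 0.7399 m³/s
w_4 = (5.67 − 4.46)/2 = 0.605 m; q_4 = 0.76 × 0.84 × 0.605 = 0.3862 m³/s
w_5 = (5.67 − 5.09)/2 = 0.29 m; q_5 = 0.49 × 0.48 × 0.29 = 0.06821 m³/s
Q = Σ qᵢ = 3.656 m³/s

3.66 m³/s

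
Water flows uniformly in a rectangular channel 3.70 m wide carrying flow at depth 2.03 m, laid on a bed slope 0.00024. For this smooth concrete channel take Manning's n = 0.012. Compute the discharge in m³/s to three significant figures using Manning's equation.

9.49 m³/s

A = b·y = 3.70 × 2.03 = 7.511 m²
P = b + 2y = 3.70 + 2×2.03 = 7.760 m
R = A/P = 7.511/7.760 = 0.9679 m
Q = (1/n)·A·R^(2/3)·S^(1/2) = (1/0.012) × 7.511 × 0.9679^(2/3) × 0.00024^(1/2) = 9.488 m³/s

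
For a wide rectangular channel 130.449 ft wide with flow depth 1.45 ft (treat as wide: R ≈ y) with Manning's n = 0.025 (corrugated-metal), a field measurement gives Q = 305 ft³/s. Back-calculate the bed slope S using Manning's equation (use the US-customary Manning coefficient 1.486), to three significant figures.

A = b·y = 130.449 × 1.45 = 189.2 ft²
Wide channel: R ≈ y = 1.45 ft
S = (Q·n / (1.486·A·R^(2/3)))² = (305×0.025 / (1.486×189.2×1.281))² = 0.0004484

0.000448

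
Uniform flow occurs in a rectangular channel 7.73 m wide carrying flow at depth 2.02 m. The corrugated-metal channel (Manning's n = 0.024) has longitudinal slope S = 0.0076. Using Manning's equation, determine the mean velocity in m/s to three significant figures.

A = b·y = 7.73 × 2.02 = 15.61 m²
P = b + 2y = 7.73 + 2×2.02 = 11.77 m
R = A/P = 15.61/11.77 = 1.327 m
Q = (1/n)·A·R^(2/3)·S^(1/2) = (1/0.024) × 15.61 × 1.327^(2/3) × 0.0076^(1/2) = 68.48 m³/s
V = Q/A = 68.48/15.61 = 4.386 m/s

4.39 m/s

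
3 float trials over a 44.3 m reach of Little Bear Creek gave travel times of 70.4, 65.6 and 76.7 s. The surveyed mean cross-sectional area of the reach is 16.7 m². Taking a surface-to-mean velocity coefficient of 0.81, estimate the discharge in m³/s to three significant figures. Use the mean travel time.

8.45 m³/s

t̄ = (70.4 + 65.6 + 76.7) / 3 = 70.9 s
v_surface = L / t̄ = 44.3 / 70.9 = 0.6248 m/s
v_mean = 0.81 × 0.6248 = 0.5061 m/s
Q = A × v_mean = 16.7 × 0.5061 = 8.452 m³/s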